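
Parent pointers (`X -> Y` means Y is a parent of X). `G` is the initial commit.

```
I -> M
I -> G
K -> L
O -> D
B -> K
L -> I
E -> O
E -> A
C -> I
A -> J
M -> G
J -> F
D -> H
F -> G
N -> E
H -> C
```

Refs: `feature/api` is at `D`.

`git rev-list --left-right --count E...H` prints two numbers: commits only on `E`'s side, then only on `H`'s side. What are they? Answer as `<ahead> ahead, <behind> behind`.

Reachable from E: {A, C, D, E, F, G, H, I, J, M, O}.
Reachable from H: {C, G, H, I, M}.
Only in E's history (ahead): {A, D, E, F, J, O} — 6.
Only in H's history (behind): {} — 0.

6 ahead, 0 behind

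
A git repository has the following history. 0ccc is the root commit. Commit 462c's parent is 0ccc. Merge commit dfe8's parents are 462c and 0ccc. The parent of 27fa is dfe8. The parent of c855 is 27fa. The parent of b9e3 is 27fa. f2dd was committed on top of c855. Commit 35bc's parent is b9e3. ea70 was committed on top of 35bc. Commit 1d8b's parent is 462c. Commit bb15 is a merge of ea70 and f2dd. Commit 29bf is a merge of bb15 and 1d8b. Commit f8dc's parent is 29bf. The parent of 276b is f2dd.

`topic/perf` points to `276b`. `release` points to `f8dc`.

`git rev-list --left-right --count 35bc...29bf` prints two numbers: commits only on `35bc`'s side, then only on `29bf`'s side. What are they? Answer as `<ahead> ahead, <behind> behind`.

Reachable from 35bc: {0ccc, 27fa, 35bc, 462c, b9e3, dfe8}.
Reachable from 29bf: {0ccc, 1d8b, 27fa, 29bf, 35bc, 462c, b9e3, bb15, c855, dfe8, ea70, f2dd}.
Only in 35bc's history (ahead): {} — 0.
Only in 29bf's history (behind): {1d8b, 29bf, bb15, c855, ea70, f2dd} — 6.

0 ahead, 6 behind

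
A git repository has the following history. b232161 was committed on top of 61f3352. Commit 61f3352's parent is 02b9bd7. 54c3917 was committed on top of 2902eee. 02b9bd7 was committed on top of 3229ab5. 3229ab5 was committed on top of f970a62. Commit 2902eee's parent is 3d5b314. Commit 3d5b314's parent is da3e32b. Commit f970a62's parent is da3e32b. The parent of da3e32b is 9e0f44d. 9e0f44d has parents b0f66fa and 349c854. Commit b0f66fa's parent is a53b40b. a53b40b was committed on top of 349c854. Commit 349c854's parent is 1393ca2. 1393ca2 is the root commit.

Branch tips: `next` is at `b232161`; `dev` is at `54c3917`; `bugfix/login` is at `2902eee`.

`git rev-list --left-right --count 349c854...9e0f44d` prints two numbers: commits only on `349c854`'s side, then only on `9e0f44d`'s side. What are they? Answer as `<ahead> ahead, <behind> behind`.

0 ahead, 3 behind

Reachable from 349c854: {1393ca2, 349c854}.
Reachable from 9e0f44d: {1393ca2, 349c854, 9e0f44d, a53b40b, b0f66fa}.
Only in 349c854's history (ahead): {} — 0.
Only in 9e0f44d's history (behind): {9e0f44d, a53b40b, b0f66fa} — 3.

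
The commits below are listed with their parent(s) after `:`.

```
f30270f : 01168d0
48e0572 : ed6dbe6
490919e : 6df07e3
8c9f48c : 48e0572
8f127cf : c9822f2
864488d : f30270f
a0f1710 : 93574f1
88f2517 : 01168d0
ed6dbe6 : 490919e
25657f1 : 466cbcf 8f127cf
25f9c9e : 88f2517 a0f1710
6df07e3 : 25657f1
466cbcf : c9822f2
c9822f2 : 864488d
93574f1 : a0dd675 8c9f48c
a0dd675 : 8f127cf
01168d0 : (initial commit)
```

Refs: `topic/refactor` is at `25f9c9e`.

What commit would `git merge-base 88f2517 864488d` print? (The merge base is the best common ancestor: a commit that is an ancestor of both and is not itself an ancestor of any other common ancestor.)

Ancestors of 88f2517: {01168d0, 88f2517}.
Ancestors of 864488d: {01168d0, 864488d, f30270f}.
Common ancestors: {01168d0}.
The only common ancestor is 01168d0, so it is the merge base.

01168d0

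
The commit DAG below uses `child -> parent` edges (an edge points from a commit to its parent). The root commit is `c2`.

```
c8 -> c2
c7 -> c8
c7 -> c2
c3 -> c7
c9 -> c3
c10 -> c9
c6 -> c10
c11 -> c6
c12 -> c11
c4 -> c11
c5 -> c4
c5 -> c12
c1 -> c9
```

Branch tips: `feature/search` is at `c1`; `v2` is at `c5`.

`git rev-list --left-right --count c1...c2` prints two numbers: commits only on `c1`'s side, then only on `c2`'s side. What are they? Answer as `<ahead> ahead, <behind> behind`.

Reachable from c1: {c1, c2, c3, c7, c8, c9}.
Reachable from c2: {c2}.
Only in c1's history (ahead): {c1, c3, c7, c8, c9} — 5.
Only in c2's history (behind): {} — 0.

5 ahead, 0 behind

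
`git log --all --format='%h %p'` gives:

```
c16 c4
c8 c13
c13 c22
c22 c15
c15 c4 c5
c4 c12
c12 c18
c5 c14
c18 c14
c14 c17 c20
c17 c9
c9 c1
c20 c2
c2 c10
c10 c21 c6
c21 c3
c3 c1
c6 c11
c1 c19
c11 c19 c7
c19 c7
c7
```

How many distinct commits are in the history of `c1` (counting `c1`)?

3

Walking parent pointers from c1: reachable set = {c1, c19, c7}.
That is 3 commits.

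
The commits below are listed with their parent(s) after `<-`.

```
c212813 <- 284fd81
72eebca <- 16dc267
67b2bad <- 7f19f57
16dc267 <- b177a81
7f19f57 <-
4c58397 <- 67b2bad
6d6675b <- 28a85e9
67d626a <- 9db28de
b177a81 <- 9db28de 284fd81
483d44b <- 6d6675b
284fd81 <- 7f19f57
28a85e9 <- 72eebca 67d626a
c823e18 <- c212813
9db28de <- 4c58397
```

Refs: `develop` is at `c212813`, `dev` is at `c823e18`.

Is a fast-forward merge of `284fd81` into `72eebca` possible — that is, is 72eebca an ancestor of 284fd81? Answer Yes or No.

No

A fast-forward from 72eebca to 284fd81 is possible iff 72eebca is an ancestor of 284fd81.
Ancestors of 284fd81: {284fd81, 7f19f57}.
72eebca is not among them, so fast-forward is not possible.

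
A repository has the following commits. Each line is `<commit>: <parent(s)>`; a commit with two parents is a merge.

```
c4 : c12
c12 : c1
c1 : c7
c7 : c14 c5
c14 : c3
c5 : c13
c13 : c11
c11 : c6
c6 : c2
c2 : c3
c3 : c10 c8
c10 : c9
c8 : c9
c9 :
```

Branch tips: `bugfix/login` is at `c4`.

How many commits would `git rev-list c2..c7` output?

6

Reachable from c7: {c10, c11, c13, c14, c2, c3, c5, c6, c7, c8, c9}.
Reachable from c2: {c10, c2, c3, c8, c9}.
In c7's history but not c2's: {c11, c13, c14, c5, c6, c7} — 6 commits.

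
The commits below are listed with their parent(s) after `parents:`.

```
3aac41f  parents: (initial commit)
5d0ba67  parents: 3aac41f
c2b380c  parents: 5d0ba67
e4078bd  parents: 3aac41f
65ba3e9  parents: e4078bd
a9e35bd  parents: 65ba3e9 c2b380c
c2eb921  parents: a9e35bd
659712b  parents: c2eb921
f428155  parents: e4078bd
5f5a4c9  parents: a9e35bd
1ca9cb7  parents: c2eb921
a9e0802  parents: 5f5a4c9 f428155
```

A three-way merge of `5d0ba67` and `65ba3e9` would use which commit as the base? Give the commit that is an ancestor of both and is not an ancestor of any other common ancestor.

3aac41f

Ancestors of 5d0ba67: {3aac41f, 5d0ba67}.
Ancestors of 65ba3e9: {3aac41f, 65ba3e9, e4078bd}.
Common ancestors: {3aac41f}.
The only common ancestor is 3aac41f, so it is the merge base.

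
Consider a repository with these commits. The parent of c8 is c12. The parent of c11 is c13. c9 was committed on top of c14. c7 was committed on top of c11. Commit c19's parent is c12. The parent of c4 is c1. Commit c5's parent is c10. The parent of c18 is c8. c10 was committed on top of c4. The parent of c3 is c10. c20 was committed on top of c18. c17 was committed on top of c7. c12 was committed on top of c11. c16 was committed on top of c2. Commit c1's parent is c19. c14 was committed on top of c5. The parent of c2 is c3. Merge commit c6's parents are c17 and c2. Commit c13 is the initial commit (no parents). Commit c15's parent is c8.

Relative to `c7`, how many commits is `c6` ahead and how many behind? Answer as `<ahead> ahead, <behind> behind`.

9 ahead, 0 behind

Reachable from c6: {c1, c10, c11, c12, c13, c17, c19, c2, c3, c4, c6, c7}.
Reachable from c7: {c11, c13, c7}.
Only in c6's history (ahead): {c1, c10, c12, c17, c19, c2, c3, c4, c6} — 9.
Only in c7's history (behind): {} — 0.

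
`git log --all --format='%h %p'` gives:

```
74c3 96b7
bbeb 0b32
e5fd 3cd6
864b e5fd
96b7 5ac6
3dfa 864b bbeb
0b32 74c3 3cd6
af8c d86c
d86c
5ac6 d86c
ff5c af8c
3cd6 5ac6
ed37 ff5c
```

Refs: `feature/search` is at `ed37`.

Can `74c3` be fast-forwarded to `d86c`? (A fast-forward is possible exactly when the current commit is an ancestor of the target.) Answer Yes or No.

A fast-forward from 74c3 to d86c is possible iff 74c3 is an ancestor of d86c.
Ancestors of d86c: {d86c}.
74c3 is not among them, so fast-forward is not possible.

No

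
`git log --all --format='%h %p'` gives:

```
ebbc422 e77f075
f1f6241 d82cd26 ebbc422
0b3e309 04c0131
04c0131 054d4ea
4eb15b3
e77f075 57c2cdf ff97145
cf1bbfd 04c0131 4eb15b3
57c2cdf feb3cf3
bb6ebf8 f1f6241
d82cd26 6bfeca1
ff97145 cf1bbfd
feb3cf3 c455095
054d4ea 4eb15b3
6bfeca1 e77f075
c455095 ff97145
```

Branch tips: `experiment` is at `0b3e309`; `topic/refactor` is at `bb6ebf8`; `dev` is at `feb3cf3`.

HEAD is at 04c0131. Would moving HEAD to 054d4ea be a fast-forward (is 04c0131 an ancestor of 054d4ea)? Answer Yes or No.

A fast-forward from 04c0131 to 054d4ea is possible iff 04c0131 is an ancestor of 054d4ea.
Ancestors of 054d4ea: {054d4ea, 4eb15b3}.
04c0131 is not among them, so fast-forward is not possible.

No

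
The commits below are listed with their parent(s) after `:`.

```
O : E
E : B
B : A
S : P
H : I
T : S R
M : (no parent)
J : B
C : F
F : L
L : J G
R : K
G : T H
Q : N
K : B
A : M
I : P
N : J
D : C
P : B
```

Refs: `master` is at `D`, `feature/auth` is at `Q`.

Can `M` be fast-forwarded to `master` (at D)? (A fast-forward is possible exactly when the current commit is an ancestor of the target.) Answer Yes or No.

A fast-forward from M to D is possible iff M is an ancestor of D.
Ancestors of D: {A, B, C, D, F, G, H, I, J, K, L, M, P, R, S, T}.
M is among them, so fast-forward is possible.

Yes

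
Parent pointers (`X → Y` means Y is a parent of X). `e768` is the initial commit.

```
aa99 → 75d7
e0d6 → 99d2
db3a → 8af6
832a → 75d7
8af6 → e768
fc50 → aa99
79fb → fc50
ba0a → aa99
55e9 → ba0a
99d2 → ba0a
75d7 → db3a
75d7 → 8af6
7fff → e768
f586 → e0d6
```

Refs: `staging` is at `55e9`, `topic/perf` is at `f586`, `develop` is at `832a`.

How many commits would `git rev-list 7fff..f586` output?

Reachable from f586: {75d7, 8af6, 99d2, aa99, ba0a, db3a, e0d6, e768, f586}.
Reachable from 7fff: {7fff, e768}.
In f586's history but not 7fff's: {75d7, 8af6, 99d2, aa99, ba0a, db3a, e0d6, f586} — 8 commits.

8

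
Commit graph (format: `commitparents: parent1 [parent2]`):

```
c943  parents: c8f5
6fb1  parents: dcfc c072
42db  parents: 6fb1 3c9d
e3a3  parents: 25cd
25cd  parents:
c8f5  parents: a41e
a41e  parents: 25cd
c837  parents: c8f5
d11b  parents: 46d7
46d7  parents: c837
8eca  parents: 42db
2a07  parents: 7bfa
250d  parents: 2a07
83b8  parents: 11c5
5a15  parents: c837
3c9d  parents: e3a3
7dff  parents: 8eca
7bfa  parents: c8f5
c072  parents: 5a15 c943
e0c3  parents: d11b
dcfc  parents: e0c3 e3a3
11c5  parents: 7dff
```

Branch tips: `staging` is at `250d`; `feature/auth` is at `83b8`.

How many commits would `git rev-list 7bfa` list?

Walking parent pointers from 7bfa: reachable set = {25cd, 7bfa, a41e, c8f5}.
That is 4 commits.

4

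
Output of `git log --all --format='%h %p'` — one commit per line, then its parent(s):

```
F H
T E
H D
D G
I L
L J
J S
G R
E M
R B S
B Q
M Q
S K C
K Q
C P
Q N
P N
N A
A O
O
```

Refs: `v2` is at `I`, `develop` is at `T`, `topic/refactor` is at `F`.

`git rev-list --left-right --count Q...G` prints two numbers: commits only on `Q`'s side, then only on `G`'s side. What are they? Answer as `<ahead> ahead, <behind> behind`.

Reachable from Q: {A, N, O, Q}.
Reachable from G: {A, B, C, G, K, N, O, P, Q, R, S}.
Only in Q's history (ahead): {} — 0.
Only in G's history (behind): {B, C, G, K, P, R, S} — 7.

0 ahead, 7 behind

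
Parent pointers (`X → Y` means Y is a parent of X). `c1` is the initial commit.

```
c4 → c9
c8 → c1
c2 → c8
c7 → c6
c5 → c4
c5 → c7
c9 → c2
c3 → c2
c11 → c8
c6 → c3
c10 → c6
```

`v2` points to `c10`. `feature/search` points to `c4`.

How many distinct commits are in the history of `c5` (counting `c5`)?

9

Walking parent pointers from c5: reachable set = {c1, c2, c3, c4, c5, c6, c7, c8, c9}.
That is 9 commits.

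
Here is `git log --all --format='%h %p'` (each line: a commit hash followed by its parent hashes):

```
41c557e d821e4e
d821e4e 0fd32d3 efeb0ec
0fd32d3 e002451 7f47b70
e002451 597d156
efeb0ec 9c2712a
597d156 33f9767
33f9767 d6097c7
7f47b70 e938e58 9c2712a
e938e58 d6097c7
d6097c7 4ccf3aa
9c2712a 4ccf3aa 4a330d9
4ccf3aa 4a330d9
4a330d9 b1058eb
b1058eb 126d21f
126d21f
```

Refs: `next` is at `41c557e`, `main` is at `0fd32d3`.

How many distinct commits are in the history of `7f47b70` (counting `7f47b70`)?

8

Walking parent pointers from 7f47b70: reachable set = {126d21f, 4a330d9, 4ccf3aa, 7f47b70, 9c2712a, b1058eb, d6097c7, e938e58}.
That is 8 commits.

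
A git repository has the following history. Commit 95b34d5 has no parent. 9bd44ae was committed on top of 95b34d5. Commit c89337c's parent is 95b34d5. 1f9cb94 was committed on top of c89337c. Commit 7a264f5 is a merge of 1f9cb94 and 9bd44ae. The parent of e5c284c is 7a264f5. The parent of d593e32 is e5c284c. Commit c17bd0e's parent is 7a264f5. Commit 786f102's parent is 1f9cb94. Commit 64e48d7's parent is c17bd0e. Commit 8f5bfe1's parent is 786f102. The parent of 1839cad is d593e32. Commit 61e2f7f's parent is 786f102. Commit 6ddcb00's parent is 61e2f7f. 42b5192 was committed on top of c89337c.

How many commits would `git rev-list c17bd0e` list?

Walking parent pointers from c17bd0e: reachable set = {1f9cb94, 7a264f5, 95b34d5, 9bd44ae, c17bd0e, c89337c}.
That is 6 commits.

6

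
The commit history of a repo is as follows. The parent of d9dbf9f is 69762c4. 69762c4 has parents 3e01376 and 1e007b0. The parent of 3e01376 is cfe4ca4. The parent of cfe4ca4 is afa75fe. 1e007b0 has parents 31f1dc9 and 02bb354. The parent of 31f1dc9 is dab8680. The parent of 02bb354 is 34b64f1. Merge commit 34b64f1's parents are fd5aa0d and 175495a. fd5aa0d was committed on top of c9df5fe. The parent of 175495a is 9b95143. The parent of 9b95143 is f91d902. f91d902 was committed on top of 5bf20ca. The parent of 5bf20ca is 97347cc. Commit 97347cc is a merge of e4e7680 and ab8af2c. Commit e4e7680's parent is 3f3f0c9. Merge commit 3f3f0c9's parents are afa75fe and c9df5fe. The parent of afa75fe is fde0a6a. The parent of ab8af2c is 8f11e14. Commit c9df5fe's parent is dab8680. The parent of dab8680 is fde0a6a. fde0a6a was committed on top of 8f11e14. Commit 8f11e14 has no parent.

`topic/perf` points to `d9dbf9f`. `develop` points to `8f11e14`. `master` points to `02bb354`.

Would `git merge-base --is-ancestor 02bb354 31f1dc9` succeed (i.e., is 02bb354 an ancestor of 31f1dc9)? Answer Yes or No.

No

Ancestors of 31f1dc9: {31f1dc9, 8f11e14, dab8680, fde0a6a}.
02bb354 is not in that set, so it is not an ancestor of 31f1dc9.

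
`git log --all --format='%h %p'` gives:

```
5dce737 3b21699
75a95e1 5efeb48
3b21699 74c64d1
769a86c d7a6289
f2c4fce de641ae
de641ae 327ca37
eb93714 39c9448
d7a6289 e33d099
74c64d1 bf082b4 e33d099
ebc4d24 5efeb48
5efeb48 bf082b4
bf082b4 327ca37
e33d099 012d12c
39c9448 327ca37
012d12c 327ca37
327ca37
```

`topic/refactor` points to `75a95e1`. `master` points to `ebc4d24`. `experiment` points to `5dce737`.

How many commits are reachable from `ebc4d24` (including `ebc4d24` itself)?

Walking parent pointers from ebc4d24: reachable set = {327ca37, 5efeb48, bf082b4, ebc4d24}.
That is 4 commits.

4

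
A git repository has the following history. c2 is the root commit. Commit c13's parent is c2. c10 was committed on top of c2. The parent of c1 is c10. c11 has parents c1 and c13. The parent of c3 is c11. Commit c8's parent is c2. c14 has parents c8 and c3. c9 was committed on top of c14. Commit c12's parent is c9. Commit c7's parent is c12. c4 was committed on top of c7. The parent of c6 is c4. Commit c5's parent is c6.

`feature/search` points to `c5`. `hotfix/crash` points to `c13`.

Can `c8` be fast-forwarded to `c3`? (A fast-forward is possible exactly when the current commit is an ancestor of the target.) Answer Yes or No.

No

A fast-forward from c8 to c3 is possible iff c8 is an ancestor of c3.
Ancestors of c3: {c1, c10, c11, c13, c2, c3}.
c8 is not among them, so fast-forward is not possible.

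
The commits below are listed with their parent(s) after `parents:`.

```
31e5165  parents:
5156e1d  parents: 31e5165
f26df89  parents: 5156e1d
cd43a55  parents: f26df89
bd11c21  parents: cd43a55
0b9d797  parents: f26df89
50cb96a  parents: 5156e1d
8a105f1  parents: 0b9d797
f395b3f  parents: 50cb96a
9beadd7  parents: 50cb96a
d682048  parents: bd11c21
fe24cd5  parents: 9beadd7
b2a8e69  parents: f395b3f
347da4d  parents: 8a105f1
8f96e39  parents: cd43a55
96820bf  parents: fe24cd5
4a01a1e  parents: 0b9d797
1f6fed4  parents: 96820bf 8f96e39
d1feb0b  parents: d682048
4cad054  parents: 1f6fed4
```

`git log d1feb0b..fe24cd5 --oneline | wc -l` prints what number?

Reachable from fe24cd5: {31e5165, 50cb96a, 5156e1d, 9beadd7, fe24cd5}.
Reachable from d1feb0b: {31e5165, 5156e1d, bd11c21, cd43a55, d1feb0b, d682048, f26df89}.
In fe24cd5's history but not d1feb0b's: {50cb96a, 9beadd7, fe24cd5} — 3 commits.

3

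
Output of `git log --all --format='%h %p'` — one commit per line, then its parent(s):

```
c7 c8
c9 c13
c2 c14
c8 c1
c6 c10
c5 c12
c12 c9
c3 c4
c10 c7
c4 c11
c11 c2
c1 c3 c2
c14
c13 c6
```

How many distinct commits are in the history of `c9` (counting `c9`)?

12

Walking parent pointers from c9: reachable set = {c1, c10, c11, c13, c14, c2, c3, c4, c6, c7, c8, c9}.
That is 12 commits.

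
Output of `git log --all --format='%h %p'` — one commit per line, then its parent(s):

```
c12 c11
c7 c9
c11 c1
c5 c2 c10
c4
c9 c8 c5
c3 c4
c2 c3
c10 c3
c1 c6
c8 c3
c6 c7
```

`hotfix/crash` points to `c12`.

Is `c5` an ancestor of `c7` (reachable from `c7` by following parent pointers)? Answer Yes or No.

Ancestors of c7 (commits reachable by following parents): {c10, c2, c3, c4, c5, c7, c8, c9}.
c5 is in that set, so it is an ancestor of c7.

Yes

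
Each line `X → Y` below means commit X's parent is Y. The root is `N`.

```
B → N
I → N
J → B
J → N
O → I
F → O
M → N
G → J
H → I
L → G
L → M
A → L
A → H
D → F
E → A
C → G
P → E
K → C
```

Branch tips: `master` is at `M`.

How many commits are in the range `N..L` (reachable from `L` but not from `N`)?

5

Reachable from L: {B, G, J, L, M, N}.
Reachable from N: {N}.
In L's history but not N's: {B, G, J, L, M} — 5 commits.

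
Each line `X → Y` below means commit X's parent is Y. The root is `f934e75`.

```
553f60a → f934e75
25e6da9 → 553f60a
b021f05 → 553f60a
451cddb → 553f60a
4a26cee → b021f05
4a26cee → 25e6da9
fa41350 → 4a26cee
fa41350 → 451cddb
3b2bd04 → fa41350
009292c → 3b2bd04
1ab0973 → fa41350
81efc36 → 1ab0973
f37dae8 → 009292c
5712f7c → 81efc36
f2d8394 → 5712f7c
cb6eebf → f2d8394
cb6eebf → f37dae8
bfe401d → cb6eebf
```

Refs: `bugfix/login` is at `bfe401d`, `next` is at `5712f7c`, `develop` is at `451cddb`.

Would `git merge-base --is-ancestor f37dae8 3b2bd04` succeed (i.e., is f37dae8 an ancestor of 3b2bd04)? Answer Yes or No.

Ancestors of 3b2bd04: {25e6da9, 3b2bd04, 451cddb, 4a26cee, 553f60a, b021f05, f934e75, fa41350}.
f37dae8 is not in that set, so it is not an ancestor of 3b2bd04.

No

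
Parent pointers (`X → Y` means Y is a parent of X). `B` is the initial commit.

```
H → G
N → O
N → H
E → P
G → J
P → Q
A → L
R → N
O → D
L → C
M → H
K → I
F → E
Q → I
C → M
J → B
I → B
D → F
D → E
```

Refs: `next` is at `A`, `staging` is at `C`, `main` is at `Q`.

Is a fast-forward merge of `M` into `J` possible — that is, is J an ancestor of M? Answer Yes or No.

Yes

A fast-forward from J to M is possible iff J is an ancestor of M.
Ancestors of M: {B, G, H, J, M}.
J is among them, so fast-forward is possible.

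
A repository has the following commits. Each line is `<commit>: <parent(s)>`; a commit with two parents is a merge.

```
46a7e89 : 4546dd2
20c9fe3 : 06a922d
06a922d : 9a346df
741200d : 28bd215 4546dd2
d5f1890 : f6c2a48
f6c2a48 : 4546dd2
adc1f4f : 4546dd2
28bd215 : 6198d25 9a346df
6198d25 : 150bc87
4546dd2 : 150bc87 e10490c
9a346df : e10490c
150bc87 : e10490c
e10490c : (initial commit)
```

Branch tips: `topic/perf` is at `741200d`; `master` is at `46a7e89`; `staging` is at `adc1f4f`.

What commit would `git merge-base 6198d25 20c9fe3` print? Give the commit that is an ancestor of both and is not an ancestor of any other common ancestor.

Ancestors of 6198d25: {150bc87, 6198d25, e10490c}.
Ancestors of 20c9fe3: {06a922d, 20c9fe3, 9a346df, e10490c}.
Common ancestors: {e10490c}.
The only common ancestor is e10490c, so it is the merge base.

e10490c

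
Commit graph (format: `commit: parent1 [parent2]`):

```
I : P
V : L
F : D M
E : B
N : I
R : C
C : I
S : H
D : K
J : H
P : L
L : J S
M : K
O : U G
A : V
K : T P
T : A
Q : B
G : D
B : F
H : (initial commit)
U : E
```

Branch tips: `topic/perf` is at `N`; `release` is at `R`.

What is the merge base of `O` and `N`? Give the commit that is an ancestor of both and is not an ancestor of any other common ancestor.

Ancestors of O: {A, B, D, E, F, G, H, J, K, L, M, O, P, S, T, U, V}.
Ancestors of N: {H, I, J, L, N, P, S}.
Common ancestors: {H, J, L, P, S}.
Among these, P is not an ancestor of any other common ancestor — it is the merge base.

P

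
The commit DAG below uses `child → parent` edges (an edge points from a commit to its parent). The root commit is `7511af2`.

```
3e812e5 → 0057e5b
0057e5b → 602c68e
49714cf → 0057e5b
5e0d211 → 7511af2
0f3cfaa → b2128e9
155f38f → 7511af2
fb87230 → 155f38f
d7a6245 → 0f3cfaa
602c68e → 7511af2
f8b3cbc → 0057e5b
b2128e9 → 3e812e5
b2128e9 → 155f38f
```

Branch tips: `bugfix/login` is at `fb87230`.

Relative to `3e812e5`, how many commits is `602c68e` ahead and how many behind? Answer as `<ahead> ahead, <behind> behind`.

0 ahead, 2 behind

Reachable from 602c68e: {602c68e, 7511af2}.
Reachable from 3e812e5: {0057e5b, 3e812e5, 602c68e, 7511af2}.
Only in 602c68e's history (ahead): {} — 0.
Only in 3e812e5's history (behind): {0057e5b, 3e812e5} — 2.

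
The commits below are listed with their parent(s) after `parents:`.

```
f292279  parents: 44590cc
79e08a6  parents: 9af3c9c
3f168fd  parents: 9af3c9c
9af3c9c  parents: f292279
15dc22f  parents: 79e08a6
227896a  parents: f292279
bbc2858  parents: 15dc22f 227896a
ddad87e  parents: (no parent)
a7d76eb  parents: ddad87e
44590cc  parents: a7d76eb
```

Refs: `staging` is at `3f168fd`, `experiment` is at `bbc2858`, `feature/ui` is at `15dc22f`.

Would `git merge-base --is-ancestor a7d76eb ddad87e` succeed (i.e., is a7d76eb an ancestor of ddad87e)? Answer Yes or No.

No

Ancestors of ddad87e: {ddad87e}.
a7d76eb is not in that set, so it is not an ancestor of ddad87e.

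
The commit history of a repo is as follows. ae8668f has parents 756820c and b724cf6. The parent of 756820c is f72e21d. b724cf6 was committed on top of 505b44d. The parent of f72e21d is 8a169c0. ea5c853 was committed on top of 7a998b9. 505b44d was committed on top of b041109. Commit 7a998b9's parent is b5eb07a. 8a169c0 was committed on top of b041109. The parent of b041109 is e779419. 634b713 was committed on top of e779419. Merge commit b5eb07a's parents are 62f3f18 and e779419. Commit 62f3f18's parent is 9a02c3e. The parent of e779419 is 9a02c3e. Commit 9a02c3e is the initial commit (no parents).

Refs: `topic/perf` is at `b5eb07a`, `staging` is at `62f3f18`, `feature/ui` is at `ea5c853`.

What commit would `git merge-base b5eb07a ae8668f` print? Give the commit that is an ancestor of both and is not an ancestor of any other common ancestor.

Ancestors of b5eb07a: {62f3f18, 9a02c3e, b5eb07a, e779419}.
Ancestors of ae8668f: {505b44d, 756820c, 8a169c0, 9a02c3e, ae8668f, b041109, b724cf6, e779419, f72e21d}.
Common ancestors: {9a02c3e, e779419}.
Among these, e779419 is not an ancestor of any other common ancestor — it is the merge base.

e779419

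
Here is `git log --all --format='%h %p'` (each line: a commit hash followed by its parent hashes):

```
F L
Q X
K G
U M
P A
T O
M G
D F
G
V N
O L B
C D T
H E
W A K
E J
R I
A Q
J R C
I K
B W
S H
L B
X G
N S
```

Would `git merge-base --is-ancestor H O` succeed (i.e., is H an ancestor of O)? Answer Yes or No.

No

Ancestors of O: {A, B, G, K, L, O, Q, W, X}.
H is not in that set, so it is not an ancestor of O.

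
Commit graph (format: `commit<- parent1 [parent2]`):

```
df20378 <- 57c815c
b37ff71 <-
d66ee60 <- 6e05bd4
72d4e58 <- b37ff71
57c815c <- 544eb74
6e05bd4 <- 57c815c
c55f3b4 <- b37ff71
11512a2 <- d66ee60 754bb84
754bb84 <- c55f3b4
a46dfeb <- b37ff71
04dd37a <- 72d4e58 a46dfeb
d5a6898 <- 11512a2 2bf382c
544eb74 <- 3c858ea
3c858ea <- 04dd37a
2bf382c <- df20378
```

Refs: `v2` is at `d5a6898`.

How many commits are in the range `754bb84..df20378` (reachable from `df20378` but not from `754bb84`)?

Reachable from df20378: {04dd37a, 3c858ea, 544eb74, 57c815c, 72d4e58, a46dfeb, b37ff71, df20378}.
Reachable from 754bb84: {754bb84, b37ff71, c55f3b4}.
In df20378's history but not 754bb84's: {04dd37a, 3c858ea, 544eb74, 57c815c, 72d4e58, a46dfeb, df20378} — 7 commits.

7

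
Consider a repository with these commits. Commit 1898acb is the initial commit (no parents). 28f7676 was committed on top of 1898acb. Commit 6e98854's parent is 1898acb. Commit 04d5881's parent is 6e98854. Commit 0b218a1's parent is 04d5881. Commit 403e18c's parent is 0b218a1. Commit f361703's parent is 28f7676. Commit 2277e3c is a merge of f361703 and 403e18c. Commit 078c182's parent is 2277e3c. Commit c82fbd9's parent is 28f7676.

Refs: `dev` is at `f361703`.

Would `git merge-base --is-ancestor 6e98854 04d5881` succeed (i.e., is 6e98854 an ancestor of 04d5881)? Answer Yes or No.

Yes

Ancestors of 04d5881 (commits reachable by following parents): {04d5881, 1898acb, 6e98854}.
6e98854 is in that set, so it is an ancestor of 04d5881.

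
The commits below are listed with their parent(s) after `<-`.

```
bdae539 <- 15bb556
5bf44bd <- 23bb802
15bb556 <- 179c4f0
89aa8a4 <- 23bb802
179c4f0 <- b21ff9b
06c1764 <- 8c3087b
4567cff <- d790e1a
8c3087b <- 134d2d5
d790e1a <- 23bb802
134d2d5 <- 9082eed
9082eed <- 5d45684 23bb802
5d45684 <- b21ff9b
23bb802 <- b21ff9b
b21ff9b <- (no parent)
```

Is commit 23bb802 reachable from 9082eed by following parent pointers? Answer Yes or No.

Ancestors of 9082eed (commits reachable by following parents): {23bb802, 5d45684, 9082eed, b21ff9b}.
23bb802 is in that set, so it is an ancestor of 9082eed.

Yes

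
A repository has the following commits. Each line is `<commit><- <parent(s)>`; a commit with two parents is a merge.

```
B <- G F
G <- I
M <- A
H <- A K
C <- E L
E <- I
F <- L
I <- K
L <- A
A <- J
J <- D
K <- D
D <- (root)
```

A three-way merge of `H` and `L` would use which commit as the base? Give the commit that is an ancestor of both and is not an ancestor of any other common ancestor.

A

Ancestors of H: {A, D, H, J, K}.
Ancestors of L: {A, D, J, L}.
Common ancestors: {A, D, J}.
Among these, A is not an ancestor of any other common ancestor — it is the merge base.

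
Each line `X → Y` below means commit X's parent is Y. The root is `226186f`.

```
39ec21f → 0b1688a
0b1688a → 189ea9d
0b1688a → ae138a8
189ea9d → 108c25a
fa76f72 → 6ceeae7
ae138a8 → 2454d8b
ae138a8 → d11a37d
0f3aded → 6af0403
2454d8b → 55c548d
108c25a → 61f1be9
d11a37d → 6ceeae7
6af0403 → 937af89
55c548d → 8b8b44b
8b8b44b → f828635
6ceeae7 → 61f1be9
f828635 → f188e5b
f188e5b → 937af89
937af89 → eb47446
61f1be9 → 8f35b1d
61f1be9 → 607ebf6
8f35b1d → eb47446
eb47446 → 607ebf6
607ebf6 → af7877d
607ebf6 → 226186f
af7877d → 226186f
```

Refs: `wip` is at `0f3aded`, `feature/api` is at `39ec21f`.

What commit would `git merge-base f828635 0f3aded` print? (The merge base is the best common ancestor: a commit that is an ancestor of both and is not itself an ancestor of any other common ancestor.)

Ancestors of f828635: {226186f, 607ebf6, 937af89, af7877d, eb47446, f188e5b, f828635}.
Ancestors of 0f3aded: {0f3aded, 226186f, 607ebf6, 6af0403, 937af89, af7877d, eb47446}.
Common ancestors: {226186f, 607ebf6, 937af89, af7877d, eb47446}.
Among these, 937af89 is not an ancestor of any other common ancestor — it is the merge base.

937af89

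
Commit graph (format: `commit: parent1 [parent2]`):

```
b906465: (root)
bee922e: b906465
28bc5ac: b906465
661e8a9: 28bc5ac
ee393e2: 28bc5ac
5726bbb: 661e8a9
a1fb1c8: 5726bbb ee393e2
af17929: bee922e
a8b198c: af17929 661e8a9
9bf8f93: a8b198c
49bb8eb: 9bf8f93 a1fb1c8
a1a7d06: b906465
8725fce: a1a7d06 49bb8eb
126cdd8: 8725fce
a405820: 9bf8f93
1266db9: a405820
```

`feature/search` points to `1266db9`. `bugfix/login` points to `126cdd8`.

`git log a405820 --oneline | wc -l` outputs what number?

Walking parent pointers from a405820: reachable set = {28bc5ac, 661e8a9, 9bf8f93, a405820, a8b198c, af17929, b906465, bee922e}.
That is 8 commits.

8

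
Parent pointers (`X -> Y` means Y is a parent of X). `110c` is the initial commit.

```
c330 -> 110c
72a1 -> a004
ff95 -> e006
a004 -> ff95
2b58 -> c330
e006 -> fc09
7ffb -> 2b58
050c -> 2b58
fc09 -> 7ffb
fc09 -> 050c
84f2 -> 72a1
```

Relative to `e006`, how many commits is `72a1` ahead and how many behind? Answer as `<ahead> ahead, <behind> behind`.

3 ahead, 0 behind

Reachable from 72a1: {050c, 110c, 2b58, 72a1, 7ffb, a004, c330, e006, fc09, ff95}.
Reachable from e006: {050c, 110c, 2b58, 7ffb, c330, e006, fc09}.
Only in 72a1's history (ahead): {72a1, a004, ff95} — 3.
Only in e006's history (behind): {} — 0.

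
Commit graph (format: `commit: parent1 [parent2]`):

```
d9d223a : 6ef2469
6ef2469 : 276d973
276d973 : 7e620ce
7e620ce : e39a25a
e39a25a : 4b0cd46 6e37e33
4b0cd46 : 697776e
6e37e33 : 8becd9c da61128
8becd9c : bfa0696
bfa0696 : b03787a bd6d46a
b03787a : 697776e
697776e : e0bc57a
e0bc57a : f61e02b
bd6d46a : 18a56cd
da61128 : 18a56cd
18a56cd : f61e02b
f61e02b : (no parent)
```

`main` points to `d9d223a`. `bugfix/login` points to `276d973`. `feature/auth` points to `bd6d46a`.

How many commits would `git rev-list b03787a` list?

4

Walking parent pointers from b03787a: reachable set = {697776e, b03787a, e0bc57a, f61e02b}.
That is 4 commits.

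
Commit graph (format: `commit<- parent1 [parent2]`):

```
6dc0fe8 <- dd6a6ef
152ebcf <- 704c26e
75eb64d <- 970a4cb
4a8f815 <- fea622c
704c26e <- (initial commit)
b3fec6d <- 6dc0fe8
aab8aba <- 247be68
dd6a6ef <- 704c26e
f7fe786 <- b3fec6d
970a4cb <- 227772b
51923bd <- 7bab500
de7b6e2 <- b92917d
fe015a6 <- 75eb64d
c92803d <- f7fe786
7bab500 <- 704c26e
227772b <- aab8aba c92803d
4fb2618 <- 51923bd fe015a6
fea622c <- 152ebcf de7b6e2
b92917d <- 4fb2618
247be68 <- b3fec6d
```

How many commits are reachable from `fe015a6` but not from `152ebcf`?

11

Reachable from fe015a6: {227772b, 247be68, 6dc0fe8, 704c26e, 75eb64d, 970a4cb, aab8aba, b3fec6d, c92803d, dd6a6ef, f7fe786, fe015a6}.
Reachable from 152ebcf: {152ebcf, 704c26e}.
In fe015a6's history but not 152ebcf's: {227772b, 247be68, 6dc0fe8, 75eb64d, 970a4cb, aab8aba, b3fec6d, c92803d, dd6a6ef, f7fe786, fe015a6} — 11 commits.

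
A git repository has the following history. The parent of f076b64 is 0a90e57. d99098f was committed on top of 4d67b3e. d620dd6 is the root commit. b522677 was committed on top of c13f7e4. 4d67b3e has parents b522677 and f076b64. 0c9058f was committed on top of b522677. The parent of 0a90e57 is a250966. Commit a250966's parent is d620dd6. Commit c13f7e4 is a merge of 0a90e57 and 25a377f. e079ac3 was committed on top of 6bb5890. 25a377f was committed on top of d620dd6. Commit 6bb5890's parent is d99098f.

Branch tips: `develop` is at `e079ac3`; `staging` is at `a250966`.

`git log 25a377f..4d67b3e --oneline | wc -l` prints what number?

Reachable from 4d67b3e: {0a90e57, 25a377f, 4d67b3e, a250966, b522677, c13f7e4, d620dd6, f076b64}.
Reachable from 25a377f: {25a377f, d620dd6}.
In 4d67b3e's history but not 25a377f's: {0a90e57, 4d67b3e, a250966, b522677, c13f7e4, f076b64} — 6 commits.

6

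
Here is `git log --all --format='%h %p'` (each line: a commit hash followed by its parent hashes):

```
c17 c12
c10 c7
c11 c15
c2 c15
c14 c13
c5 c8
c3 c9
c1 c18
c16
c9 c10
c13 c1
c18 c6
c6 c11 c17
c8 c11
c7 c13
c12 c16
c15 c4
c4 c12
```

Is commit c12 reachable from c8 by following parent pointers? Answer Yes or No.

Ancestors of c8 (commits reachable by following parents): {c11, c12, c15, c16, c4, c8}.
c12 is in that set, so it is an ancestor of c8.

Yes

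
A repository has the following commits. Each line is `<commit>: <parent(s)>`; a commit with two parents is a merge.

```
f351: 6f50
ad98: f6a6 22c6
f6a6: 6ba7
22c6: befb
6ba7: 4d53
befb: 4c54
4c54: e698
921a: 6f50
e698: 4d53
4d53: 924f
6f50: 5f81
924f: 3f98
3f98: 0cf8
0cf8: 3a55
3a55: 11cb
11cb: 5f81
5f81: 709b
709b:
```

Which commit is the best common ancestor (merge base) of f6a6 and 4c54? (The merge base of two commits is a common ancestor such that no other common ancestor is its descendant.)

Ancestors of f6a6: {0cf8, 11cb, 3a55, 3f98, 4d53, 5f81, 6ba7, 709b, 924f, f6a6}.
Ancestors of 4c54: {0cf8, 11cb, 3a55, 3f98, 4c54, 4d53, 5f81, 709b, 924f, e698}.
Common ancestors: {0cf8, 11cb, 3a55, 3f98, 4d53, 5f81, 709b, 924f}.
Among these, 4d53 is not an ancestor of any other common ancestor — it is the merge base.

4d53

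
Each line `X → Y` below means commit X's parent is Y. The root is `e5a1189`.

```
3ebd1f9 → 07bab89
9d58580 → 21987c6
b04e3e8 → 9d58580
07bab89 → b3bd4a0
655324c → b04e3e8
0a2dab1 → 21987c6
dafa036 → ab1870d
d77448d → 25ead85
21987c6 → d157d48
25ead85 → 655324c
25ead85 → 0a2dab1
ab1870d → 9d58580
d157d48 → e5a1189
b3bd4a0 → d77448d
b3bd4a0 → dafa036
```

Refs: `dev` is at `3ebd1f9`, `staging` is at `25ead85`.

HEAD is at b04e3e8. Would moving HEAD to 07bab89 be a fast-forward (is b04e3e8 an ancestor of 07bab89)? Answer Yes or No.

Yes

A fast-forward from b04e3e8 to 07bab89 is possible iff b04e3e8 is an ancestor of 07bab89.
Ancestors of 07bab89: {07bab89, 0a2dab1, 21987c6, 25ead85, 655324c, 9d58580, ab1870d, b04e3e8, b3bd4a0, d157d48, d77448d, dafa036, e5a1189}.
b04e3e8 is among them, so fast-forward is possible.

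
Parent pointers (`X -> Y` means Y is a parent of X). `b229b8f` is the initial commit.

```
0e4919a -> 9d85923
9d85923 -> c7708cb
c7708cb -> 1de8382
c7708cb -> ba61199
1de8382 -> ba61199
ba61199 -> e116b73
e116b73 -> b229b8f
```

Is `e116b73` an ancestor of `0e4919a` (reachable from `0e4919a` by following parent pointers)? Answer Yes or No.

Yes

Ancestors of 0e4919a (commits reachable by following parents): {0e4919a, 1de8382, 9d85923, b229b8f, ba61199, c7708cb, e116b73}.
e116b73 is in that set, so it is an ancestor of 0e4919a.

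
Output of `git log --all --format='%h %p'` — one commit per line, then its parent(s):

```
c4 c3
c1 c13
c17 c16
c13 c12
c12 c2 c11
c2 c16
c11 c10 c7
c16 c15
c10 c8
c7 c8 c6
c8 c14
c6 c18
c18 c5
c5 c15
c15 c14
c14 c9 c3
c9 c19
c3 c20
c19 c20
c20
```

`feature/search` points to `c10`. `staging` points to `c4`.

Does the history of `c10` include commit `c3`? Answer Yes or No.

Yes

Ancestors of c10 (commits reachable by following parents): {c10, c14, c19, c20, c3, c8, c9}.
c3 is in that set, so it is an ancestor of c10.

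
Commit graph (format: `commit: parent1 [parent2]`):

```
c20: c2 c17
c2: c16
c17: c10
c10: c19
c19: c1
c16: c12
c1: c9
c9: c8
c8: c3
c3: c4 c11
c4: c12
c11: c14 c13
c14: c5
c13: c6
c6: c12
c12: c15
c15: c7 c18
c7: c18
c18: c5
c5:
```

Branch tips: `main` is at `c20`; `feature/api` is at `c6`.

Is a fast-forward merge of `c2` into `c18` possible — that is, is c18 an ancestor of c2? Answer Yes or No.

Yes

A fast-forward from c18 to c2 is possible iff c18 is an ancestor of c2.
Ancestors of c2: {c12, c15, c16, c18, c2, c5, c7}.
c18 is among them, so fast-forward is possible.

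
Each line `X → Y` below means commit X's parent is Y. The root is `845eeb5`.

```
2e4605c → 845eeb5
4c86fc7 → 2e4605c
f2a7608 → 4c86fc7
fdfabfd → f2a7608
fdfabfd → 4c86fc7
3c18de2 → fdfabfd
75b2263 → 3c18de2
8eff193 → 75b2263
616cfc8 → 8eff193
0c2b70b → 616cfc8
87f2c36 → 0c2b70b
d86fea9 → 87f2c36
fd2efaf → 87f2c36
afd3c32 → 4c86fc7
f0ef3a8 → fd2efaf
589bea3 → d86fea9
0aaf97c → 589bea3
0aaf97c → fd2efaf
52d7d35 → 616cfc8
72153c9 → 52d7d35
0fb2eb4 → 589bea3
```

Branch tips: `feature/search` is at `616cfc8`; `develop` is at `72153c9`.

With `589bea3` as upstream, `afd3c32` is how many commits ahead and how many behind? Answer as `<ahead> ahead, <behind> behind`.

1 ahead, 10 behind

Reachable from afd3c32: {2e4605c, 4c86fc7, 845eeb5, afd3c32}.
Reachable from 589bea3: {0c2b70b, 2e4605c, 3c18de2, 4c86fc7, 589bea3, 616cfc8, 75b2263, 845eeb5, 87f2c36, 8eff193, d86fea9, f2a7608, fdfabfd}.
Only in afd3c32's history (ahead): {afd3c32} — 1.
Only in 589bea3's history (behind): {0c2b70b, 3c18de2, 589bea3, 616cfc8, 75b2263, 87f2c36, 8eff193, d86fea9, f2a7608, fdfabfd} — 10.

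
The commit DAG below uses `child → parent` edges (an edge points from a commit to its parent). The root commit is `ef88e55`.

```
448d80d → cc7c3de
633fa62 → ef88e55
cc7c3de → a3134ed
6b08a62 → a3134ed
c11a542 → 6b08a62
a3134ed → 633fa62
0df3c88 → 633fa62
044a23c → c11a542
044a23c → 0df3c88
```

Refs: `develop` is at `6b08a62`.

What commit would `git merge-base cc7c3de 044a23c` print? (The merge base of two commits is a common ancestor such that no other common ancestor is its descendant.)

Ancestors of cc7c3de: {633fa62, a3134ed, cc7c3de, ef88e55}.
Ancestors of 044a23c: {044a23c, 0df3c88, 633fa62, 6b08a62, a3134ed, c11a542, ef88e55}.
Common ancestors: {633fa62, a3134ed, ef88e55}.
Among these, a3134ed is not an ancestor of any other common ancestor — it is the merge base.

a3134ed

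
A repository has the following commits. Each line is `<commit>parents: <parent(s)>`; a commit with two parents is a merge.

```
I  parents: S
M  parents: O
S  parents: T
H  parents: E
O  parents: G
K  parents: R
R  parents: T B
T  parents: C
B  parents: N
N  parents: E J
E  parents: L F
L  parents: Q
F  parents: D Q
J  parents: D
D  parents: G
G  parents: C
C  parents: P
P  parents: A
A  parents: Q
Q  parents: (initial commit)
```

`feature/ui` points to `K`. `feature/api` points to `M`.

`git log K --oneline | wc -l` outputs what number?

15

Walking parent pointers from K: reachable set = {A, B, C, D, E, F, G, J, K, L, N, P, Q, R, T}.
That is 15 commits.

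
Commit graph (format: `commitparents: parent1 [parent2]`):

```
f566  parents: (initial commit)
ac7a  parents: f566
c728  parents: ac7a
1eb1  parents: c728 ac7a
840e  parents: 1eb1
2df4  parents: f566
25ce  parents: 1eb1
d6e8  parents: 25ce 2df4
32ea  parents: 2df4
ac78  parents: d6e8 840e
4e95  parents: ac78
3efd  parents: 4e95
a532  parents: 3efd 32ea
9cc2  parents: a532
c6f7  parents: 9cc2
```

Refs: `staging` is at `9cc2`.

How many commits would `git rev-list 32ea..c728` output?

Reachable from c728: {ac7a, c728, f566}.
Reachable from 32ea: {2df4, 32ea, f566}.
In c728's history but not 32ea's: {ac7a, c728} — 2 commits.

2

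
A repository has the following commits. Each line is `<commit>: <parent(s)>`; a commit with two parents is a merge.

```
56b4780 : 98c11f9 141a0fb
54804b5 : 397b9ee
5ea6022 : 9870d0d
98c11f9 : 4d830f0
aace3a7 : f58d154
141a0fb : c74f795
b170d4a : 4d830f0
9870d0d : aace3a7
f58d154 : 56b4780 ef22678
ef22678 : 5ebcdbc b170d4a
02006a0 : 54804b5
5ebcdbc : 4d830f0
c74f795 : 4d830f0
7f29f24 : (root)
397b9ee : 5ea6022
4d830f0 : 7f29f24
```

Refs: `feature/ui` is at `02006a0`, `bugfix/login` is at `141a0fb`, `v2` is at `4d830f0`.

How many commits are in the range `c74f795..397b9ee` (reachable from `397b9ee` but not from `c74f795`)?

11

Reachable from 397b9ee: {141a0fb, 397b9ee, 4d830f0, 56b4780, 5ea6022, 5ebcdbc, 7f29f24, 9870d0d, 98c11f9, aace3a7, b170d4a, c74f795, ef22678, f58d154}.
Reachable from c74f795: {4d830f0, 7f29f24, c74f795}.
In 397b9ee's history but not c74f795's: {141a0fb, 397b9ee, 56b4780, 5ea6022, 5ebcdbc, 9870d0d, 98c11f9, aace3a7, b170d4a, ef22678, f58d154} — 11 commits.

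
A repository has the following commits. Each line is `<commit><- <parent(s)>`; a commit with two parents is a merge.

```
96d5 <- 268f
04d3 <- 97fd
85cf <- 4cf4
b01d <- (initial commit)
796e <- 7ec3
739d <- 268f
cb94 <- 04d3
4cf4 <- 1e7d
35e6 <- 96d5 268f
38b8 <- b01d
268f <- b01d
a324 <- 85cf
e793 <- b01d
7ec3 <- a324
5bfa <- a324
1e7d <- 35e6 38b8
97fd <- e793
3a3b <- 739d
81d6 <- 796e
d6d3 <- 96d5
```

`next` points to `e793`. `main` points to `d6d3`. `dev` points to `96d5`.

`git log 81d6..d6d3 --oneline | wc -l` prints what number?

1

Reachable from d6d3: {268f, 96d5, b01d, d6d3}.
Reachable from 81d6: {1e7d, 268f, 35e6, 38b8, 4cf4, 796e, 7ec3, 81d6, 85cf, 96d5, a324, b01d}.
In d6d3's history but not 81d6's: {d6d3} — 1 commit.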